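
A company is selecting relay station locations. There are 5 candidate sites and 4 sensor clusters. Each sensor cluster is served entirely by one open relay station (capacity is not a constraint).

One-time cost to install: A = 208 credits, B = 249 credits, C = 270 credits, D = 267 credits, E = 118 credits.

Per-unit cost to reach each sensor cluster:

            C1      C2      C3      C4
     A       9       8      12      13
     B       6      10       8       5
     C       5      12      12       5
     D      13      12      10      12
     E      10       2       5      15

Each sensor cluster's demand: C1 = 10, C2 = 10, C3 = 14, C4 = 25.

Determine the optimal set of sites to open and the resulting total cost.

For any fixed open set, each sensor cluster goes to its cheapest open site; total = fixed + service.
{B, E}: C1→B 6·10=60, C2→E 2·10=20, C3→E 5·14=70, C4→B 5·25=125. Service 275; fixed 367; total 642.
{B}: service 397 + fixed 249 = 646
{C, E}: C1→C 5·10=50, C2→E 2·10=20, C3→E 5·14=70, C4→C 5·25=125. Service 265; fixed 388; total 653.
{A, B, C, D, E}: C1→C 5·10=50, C2→E 2·10=20, C3→E 5·14=70, C4→B 5·25=125. Service 265; fixed 1112; total 1377.
No other subset beats 642.

Open B and E; minimum total cost 642.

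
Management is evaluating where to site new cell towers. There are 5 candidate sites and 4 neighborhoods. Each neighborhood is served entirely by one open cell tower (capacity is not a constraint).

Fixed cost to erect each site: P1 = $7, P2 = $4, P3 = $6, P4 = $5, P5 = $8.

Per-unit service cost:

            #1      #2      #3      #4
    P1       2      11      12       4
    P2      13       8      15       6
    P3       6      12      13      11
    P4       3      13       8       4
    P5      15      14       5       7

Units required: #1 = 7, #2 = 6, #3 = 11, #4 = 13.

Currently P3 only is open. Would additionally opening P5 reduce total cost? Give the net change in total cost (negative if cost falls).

Yes — net change −132 (cost falls by 132).

Current service cost with {P3}: 400.
Adding P5: each neighborhood re-picks its cheapest; new service cost 260, saving 140.
Extra fixed cost: 8. Net change = 8 − 140 = -132.
(Totals: 406 → 274.)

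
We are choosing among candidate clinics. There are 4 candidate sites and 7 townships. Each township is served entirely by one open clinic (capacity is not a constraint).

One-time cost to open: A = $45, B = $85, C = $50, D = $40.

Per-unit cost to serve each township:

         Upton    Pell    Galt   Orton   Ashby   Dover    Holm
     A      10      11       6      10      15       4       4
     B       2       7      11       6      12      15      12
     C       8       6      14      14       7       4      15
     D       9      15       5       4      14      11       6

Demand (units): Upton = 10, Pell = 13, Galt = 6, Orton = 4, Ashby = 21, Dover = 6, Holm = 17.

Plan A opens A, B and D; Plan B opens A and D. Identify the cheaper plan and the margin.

Plan A is cheaper by 79.

Plan A: {A, B, D}: Upton→B 2·10=20, Pell→B 7·13=91, Galt→D 5·6=30, Orton→D 4·4=16, Ashby→B 12·21=252, Dover→A 4·6=24, Holm→A 4·17=68. Service 501; fixed 170; total 671.
Plan B: {A, D}: Upton→D 9·10=90, Pell→A 11·13=143, Galt→D 5·6=30, Orton→D 4·4=16, Ashby→D 14·21=294, Dover→A 4·6=24, Holm→A 4·17=68. Service 665; fixed 85; total 750.
Difference: |671 − 750| = 79.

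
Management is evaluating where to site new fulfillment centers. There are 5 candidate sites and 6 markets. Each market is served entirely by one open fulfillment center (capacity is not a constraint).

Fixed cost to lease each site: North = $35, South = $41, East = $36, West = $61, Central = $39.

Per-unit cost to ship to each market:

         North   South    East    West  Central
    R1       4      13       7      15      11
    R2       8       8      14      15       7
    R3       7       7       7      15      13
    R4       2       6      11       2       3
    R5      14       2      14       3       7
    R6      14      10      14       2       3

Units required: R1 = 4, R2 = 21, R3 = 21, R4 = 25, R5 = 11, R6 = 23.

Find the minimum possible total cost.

Minimum total cost: 556

For any fixed open set, each market goes to its cheapest open site; total = fixed + service.
{North, West}: R1→North 4·4=16, R2→North 8·21=168, R3→North 7·21=147, R4→North 2·25=50, R5→West 3·11=33, R6→West 2·23=46. Service 460; fixed 96; total 556.
{North, South, Central}: service 451 + fixed 115 = 566
{North, West, Central}: service 439 + fixed 135 = 574
{North, South, East, West, Central}: R1→North 4·4=16, R2→Central 7·21=147, R3→North 7·21=147, R4→North 2·25=50, R5→South 2·11=22, R6→West 2·23=46. Service 428; fixed 212; total 640.
No other subset beats 556.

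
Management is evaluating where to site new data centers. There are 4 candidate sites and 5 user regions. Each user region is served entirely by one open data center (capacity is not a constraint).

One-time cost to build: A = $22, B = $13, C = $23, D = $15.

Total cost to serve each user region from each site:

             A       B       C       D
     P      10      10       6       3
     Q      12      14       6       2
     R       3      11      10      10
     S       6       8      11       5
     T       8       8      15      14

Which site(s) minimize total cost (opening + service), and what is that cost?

Open D only; minimum total cost 49.

For any fixed open set, each user region goes to its cheapest open site; total = fixed + service.
{D}: P→D 3, Q→D 2, R→D 10, S→D 5, T→D 14. Service 34; fixed 15; total 49.
{B, D}: service 28 + fixed 28 = 56
{A, D}: P→D 3, Q→D 2, R→A 3, S→D 5, T→A 8. Service 21; fixed 37; total 58.
{A, B, C, D}: P→D 3, Q→D 2, R→A 3, S→D 5, T→A 8. Service 21; fixed 73; total 94.
No other subset beats 49.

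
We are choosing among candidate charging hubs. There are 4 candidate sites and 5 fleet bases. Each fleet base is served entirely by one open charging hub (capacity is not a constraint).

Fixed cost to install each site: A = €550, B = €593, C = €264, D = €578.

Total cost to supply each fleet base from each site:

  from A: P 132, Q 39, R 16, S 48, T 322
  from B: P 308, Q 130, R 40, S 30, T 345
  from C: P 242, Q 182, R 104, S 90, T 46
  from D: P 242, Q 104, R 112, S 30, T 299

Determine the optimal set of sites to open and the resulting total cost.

For any fixed open set, each fleet base goes to its cheapest open site; total = fixed + service.
{C}: P→C 242, Q→C 182, R→C 104, S→C 90, T→C 46. Service 664; fixed 264; total 928.
{A, C}: service 281 + fixed 814 = 1095
{A}: service 557 + fixed 550 = 1107
{A, B, C, D}: service 263 + fixed 1985 = 2248
No other subset beats 928.

Open C only; minimum total cost 928.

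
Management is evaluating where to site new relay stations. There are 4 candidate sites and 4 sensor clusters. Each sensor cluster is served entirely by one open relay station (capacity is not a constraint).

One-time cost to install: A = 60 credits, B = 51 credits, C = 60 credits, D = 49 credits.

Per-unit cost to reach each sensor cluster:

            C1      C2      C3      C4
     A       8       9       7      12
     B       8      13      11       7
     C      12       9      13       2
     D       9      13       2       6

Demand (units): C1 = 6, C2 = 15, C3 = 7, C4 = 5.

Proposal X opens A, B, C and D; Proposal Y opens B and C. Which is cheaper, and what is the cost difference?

Proposal Y is cheaper by 46.

Proposal X: {A, B, C, D}: C1→A 8·6=48, C2→A 9·15=135, C3→D 2·7=14, C4→C 2·5=10. Service 207; fixed 220; total 427.
Proposal Y: {B, C}: C1→B 8·6=48, C2→C 9·15=135, C3→B 11·7=77, C4→C 2·5=10. Service 270; fixed 111; total 381.
Difference: |427 − 381| = 46.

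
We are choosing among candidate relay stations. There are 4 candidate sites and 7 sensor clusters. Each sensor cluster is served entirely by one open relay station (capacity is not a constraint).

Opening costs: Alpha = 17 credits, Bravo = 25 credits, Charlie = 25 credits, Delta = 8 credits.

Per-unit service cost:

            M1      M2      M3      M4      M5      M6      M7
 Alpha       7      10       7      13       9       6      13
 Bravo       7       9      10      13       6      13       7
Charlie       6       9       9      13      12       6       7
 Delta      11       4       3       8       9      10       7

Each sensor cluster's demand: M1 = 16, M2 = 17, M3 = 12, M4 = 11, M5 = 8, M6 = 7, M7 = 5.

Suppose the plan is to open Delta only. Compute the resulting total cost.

Total cost: 553

Each sensor cluster is assigned to its cheapest site among the open ones.
{Delta}: M1→Delta 11·16=176, M2→Delta 4·17=68, M3→Delta 3·12=36, M4→Delta 8·11=88, M5→Delta 9·8=72, M6→Delta 10·7=70, M7→Delta 7·5=35. Service 545; fixed 8; total 553.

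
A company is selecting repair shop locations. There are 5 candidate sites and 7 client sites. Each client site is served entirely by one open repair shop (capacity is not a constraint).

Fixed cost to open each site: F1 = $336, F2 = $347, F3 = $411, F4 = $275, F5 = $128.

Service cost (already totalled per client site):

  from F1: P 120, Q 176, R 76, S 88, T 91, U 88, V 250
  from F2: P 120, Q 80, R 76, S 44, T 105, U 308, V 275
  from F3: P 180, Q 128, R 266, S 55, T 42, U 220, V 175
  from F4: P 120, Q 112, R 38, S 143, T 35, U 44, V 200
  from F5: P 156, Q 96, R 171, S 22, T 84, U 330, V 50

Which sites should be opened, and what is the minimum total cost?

For any fixed open set, each client site goes to its cheapest open site; total = fixed + service.
{F4, F5}: P→F4 120, Q→F5 96, R→F4 38, S→F5 22, T→F4 35, U→F4 44, V→F5 50. Service 405; fixed 403; total 808.
{F4}: service 692 + fixed 275 = 967
{F1, F5}: service 536 + fixed 464 = 1000
{F1, F2, F3, F4, F5}: service 389 + fixed 1497 = 1886
No other subset beats 808.

Open F4 and F5; minimum total cost 808.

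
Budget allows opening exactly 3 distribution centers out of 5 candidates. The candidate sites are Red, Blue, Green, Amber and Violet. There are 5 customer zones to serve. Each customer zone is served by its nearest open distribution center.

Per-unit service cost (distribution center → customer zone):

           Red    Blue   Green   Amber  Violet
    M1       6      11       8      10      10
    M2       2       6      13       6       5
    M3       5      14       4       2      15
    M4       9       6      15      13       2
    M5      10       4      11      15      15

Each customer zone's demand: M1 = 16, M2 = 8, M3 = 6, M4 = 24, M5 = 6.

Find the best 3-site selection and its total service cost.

With exactly 3 open, each customer zone uses its cheapest among the chosen.
{Red, Blue, Violet}: M1→Red 6·16=96, M2→Red 2·8=16, M3→Red 5·6=30, M4→Violet 2·24=48, M5→Blue 4·6=24. Service cost 214.
{Red, Amber, Violet}: service cost 232
{Red, Green, Violet}: service cost 244
Among all 10 size-3 choices, {Red, Blue, Violet} is lowest.

Choose Red, Blue and Violet; total service cost 214.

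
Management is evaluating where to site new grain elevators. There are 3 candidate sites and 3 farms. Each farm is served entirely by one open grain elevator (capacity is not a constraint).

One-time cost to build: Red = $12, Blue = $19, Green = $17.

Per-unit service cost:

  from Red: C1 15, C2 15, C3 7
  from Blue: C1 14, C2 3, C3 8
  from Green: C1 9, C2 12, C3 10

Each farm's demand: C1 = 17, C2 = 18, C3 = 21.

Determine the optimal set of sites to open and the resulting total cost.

For any fixed open set, each farm goes to its cheapest open site; total = fixed + service.
{Red, Blue, Green}: C1→Green 9·17=153, C2→Blue 3·18=54, C3→Red 7·21=147. Service 354; fixed 48; total 402.
{Blue, Green}: C1→Green 9·17=153, C2→Blue 3·18=54, C3→Blue 8·21=168. Service 375; fixed 36; total 411.
{Red, Blue}: C1→Blue 14·17=238, C2→Blue 3·18=54, C3→Red 7·21=147. Service 439; fixed 31; total 470.
{Red}: service 672 + fixed 12 = 684
No other subset beats 402.

Open Red, Blue and Green; minimum total cost 402.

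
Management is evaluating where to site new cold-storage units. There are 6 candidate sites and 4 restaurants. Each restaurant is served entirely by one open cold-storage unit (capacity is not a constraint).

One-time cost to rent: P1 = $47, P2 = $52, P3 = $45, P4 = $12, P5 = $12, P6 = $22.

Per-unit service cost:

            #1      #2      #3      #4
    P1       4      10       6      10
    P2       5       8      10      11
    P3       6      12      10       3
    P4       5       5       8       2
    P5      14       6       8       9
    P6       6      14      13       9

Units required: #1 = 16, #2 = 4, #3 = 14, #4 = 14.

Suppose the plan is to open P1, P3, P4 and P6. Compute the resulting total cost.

Each restaurant is assigned to its cheapest site among the open ones.
{P1, P3, P4, P6}: #1→P1 4·16=64, #2→P4 5·4=20, #3→P1 6·14=84, #4→P4 2·14=28. Service 196; fixed 126; total 322.

Total cost: 322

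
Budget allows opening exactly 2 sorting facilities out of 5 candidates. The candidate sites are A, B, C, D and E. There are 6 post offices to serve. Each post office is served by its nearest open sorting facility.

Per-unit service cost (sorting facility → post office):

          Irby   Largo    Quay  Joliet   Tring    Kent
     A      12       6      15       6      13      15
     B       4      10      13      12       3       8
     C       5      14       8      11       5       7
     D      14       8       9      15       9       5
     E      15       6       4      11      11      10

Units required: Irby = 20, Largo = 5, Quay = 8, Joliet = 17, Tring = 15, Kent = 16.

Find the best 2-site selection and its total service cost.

Choose A and C; total service cost 483.

With exactly 2 open, each post office uses its cheapest among the chosen.
{A, C}: Irby→C 5·20=100, Largo→A 6·5=30, Quay→C 8·8=64, Joliet→A 6·17=102, Tring→C 5·15=75, Kent→C 7·16=112. Service cost 483.
{A, B}: service cost 489
{B, E}: service cost 502
Among all 10 size-2 choices, {A, C} is lowest.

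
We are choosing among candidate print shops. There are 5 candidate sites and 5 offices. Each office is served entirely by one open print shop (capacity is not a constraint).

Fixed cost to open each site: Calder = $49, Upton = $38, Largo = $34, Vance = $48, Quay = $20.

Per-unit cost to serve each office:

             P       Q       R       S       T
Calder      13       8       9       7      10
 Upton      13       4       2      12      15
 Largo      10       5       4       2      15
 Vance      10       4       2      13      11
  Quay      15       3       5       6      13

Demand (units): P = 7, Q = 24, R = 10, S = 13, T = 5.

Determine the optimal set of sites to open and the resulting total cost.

For any fixed open set, each office goes to its cheapest open site; total = fixed + service.
{Largo, Quay}: P→Largo 10·7=70, Q→Quay 3·24=72, R→Largo 4·10=40, S→Largo 2·13=26, T→Quay 13·5=65. Service 273; fixed 54; total 327.
{Upton, Largo, Quay}: P→Largo 10·7=70, Q→Quay 3·24=72, R→Upton 2·10=20, S→Largo 2·13=26, T→Quay 13·5=65. Service 253; fixed 92; total 345.
{Largo, Vance, Quay}: service 243 + fixed 102 = 345
{Calder, Upton, Largo, Vance, Quay}: P→Largo 10·7=70, Q→Quay 3·24=72, R→Upton 2·10=20, S→Largo 2·13=26, T→Calder 10·5=50. Service 238; fixed 189; total 427.
No other subset beats 327.

Open Largo and Quay; minimum total cost 327.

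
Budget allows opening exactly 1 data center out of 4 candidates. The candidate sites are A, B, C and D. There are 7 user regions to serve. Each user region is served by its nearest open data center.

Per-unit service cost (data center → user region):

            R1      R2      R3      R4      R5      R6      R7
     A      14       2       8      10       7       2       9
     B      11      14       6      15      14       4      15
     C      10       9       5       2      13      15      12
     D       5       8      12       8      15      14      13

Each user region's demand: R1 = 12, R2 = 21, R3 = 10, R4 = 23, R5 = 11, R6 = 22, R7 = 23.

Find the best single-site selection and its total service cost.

Choose A only; total service cost 848.

With exactly 1 open, each user region uses its cheapest among the chosen.
{A}: R1→A 14·12=168, R2→A 2·21=42, R3→A 8·10=80, R4→A 10·23=230, R5→A 7·11=77, R6→A 2·22=44, R7→A 9·23=207. Service cost 848.
{C}: service cost 1154
{D}: service cost 1304
Among all 4 size-1 choices, {A} is lowest.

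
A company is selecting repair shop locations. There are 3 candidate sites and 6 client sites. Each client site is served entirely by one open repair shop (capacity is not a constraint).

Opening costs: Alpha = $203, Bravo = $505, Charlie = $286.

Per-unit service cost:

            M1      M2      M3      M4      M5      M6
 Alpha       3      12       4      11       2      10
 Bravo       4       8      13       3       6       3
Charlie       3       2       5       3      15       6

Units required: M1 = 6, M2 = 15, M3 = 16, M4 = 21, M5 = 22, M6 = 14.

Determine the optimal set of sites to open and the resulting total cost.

Open Alpha and Charlie; minimum total cost 792.

For any fixed open set, each client site goes to its cheapest open site; total = fixed + service.
{Alpha, Charlie}: M1→Alpha 3·6=18, M2→Charlie 2·15=30, M3→Alpha 4·16=64, M4→Charlie 3·21=63, M5→Alpha 2·22=44, M6→Charlie 6·14=84. Service 303; fixed 489; total 792.
{Alpha}: service 677 + fixed 203 = 880
{Charlie}: service 605 + fixed 286 = 891
{Alpha, Bravo, Charlie}: service 261 + fixed 994 = 1255
(All 7 nonempty subsets were checked; Alpha and Charlie is lowest.)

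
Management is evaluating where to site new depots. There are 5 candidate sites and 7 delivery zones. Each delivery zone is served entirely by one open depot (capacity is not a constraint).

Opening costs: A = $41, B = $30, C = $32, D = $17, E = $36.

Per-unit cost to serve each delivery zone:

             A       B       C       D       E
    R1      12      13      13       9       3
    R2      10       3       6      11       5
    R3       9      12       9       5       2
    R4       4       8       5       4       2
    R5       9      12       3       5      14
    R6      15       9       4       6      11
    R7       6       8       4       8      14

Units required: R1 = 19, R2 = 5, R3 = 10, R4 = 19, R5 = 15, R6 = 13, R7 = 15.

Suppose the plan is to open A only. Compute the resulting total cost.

Each delivery zone is assigned to its cheapest site among the open ones.
{A}: R1→A 12·19=228, R2→A 10·5=50, R3→A 9·10=90, R4→A 4·19=76, R5→A 9·15=135, R6→A 15·13=195, R7→A 6·15=90. Service 864; fixed 41; total 905.

Total cost: 905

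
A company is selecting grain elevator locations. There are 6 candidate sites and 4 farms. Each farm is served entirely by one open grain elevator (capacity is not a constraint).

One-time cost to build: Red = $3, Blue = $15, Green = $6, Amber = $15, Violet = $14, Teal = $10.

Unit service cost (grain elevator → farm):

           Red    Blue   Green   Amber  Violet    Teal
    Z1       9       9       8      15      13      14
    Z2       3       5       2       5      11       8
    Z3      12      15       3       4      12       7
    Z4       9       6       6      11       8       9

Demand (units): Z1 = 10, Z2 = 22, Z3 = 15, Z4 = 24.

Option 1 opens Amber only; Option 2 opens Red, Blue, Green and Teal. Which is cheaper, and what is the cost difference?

Option 2 is cheaper by 252.

Option 1: {Amber}: Z1→Amber 15·10=150, Z2→Amber 5·22=110, Z3→Amber 4·15=60, Z4→Amber 11·24=264. Service 584; fixed 15; total 599.
Option 2: {Red, Blue, Green, Teal}: Z1→Green 8·10=80, Z2→Green 2·22=44, Z3→Green 3·15=45, Z4→Blue 6·24=144. Service 313; fixed 34; total 347.
Difference: |599 − 347| = 252.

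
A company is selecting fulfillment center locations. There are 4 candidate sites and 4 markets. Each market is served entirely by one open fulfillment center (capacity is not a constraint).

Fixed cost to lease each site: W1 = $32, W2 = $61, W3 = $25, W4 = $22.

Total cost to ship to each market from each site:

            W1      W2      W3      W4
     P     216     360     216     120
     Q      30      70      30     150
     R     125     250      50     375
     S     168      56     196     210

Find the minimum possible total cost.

Minimum total cost: 364

For any fixed open set, each market goes to its cheapest open site; total = fixed + service.
{W2, W3, W4}: P→W4 120, Q→W3 30, R→W3 50, S→W2 56. Service 256; fixed 108; total 364.
{W1, W2, W3, W4}: service 256 + fixed 140 = 396
{W2, W3}: P→W3 216, Q→W3 30, R→W3 50, S→W2 56. Service 352; fixed 86; total 438.
{W4}: P→W4 120, Q→W4 150, R→W4 375, S→W4 210. Service 855; fixed 22; total 877.
No other subset beats 364.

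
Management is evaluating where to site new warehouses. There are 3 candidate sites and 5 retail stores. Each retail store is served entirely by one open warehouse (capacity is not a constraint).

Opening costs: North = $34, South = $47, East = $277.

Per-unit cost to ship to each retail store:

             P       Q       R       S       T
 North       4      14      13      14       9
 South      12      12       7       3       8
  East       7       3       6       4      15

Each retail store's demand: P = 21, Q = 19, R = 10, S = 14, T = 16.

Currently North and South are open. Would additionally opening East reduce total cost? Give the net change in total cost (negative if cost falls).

Current service cost with {North, South}: 552.
Adding East: each retail store re-picks its cheapest; new service cost 371, saving 181.
Extra fixed cost: 277. Net change = 277 − 181 = 96.
(Totals: 633 → 729.)

No — net change +96 (cost rises by 96).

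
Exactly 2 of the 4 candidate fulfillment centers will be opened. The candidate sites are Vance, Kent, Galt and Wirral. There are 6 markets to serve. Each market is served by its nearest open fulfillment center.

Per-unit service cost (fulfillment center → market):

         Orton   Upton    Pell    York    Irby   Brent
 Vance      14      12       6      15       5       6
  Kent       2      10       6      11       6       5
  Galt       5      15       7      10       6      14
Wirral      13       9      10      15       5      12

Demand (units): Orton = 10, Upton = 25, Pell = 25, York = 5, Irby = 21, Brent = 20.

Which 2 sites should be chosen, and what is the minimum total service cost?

With exactly 2 open, each market uses its cheapest among the chosen.
{Kent, Wirral}: Orton→Kent 2·10=20, Upton→Wirral 9·25=225, Pell→Kent 6·25=150, York→Kent 11·5=55, Irby→Wirral 5·21=105, Brent→Kent 5·20=100. Service cost 655.
{Vance, Kent}: service cost 680
{Kent, Galt}: service cost 696
Among all 6 size-2 choices, {Kent, Wirral} is lowest.

Choose Kent and Wirral; total service cost 655.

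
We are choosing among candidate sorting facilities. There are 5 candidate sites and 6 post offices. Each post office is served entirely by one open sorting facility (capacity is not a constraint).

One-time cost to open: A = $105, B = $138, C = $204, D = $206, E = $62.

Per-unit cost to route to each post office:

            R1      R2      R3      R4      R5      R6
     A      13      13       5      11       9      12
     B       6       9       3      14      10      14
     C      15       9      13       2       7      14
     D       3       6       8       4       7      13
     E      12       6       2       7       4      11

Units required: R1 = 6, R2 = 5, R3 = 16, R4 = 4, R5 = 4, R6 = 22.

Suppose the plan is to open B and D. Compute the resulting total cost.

Total cost: 770

Each post office is assigned to its cheapest site among the open ones.
{B, D}: R1→D 3·6=18, R2→D 6·5=30, R3→B 3·16=48, R4→D 4·4=16, R5→D 7·4=28, R6→D 13·22=286. Service 426; fixed 344; total 770.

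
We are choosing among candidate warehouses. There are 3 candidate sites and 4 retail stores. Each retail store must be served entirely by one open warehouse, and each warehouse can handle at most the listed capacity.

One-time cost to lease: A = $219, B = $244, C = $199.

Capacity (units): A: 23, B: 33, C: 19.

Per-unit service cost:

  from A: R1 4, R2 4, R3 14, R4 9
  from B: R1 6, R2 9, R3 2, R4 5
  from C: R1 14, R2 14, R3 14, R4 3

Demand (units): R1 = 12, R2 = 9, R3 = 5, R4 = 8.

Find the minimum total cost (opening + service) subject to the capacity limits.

Open {A, C}: R1→A 4·12=48, R2→A 4·9=36, R3→C 14·5=70, R4→C 3·8=24.
Loads: A carries 21/23, C carries 13/19. Service 178; fixed 418; total 596.
Next best feasible plan costs 597.

Minimum total cost: 596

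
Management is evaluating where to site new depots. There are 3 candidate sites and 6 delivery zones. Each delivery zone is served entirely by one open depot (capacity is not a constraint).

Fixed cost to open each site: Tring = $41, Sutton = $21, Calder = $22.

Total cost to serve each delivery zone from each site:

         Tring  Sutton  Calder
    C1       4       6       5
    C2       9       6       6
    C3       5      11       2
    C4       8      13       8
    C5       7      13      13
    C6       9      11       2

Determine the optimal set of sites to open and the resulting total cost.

For any fixed open set, each delivery zone goes to its cheapest open site; total = fixed + service.
{Calder}: C1→Calder 5, C2→Calder 6, C3→Calder 2, C4→Calder 8, C5→Calder 13, C6→Calder 2. Service 36; fixed 22; total 58.
{Sutton, Calder}: service 36 + fixed 43 = 79
{Sutton}: C1→Sutton 6, C2→Sutton 6, C3→Sutton 11, C4→Sutton 13, C5→Sutton 13, C6→Sutton 11. Service 60; fixed 21; total 81.
{Tring, Sutton, Calder}: C1→Tring 4, C2→Sutton 6, C3→Calder 2, C4→Tring 8, C5→Tring 7, C6→Calder 2. Service 29; fixed 84; total 113.
(All 7 nonempty subsets were checked; Calder only is lowest.)

Open Calder only; minimum total cost 58.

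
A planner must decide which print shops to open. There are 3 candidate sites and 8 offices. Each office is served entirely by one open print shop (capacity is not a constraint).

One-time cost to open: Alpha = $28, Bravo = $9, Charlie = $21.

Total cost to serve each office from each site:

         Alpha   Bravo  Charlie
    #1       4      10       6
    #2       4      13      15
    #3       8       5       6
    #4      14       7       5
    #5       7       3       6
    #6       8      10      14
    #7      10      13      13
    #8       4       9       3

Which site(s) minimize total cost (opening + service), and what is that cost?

For any fixed open set, each office goes to its cheapest open site; total = fixed + service.
{Bravo}: #1→Bravo 10, #2→Bravo 13, #3→Bravo 5, #4→Bravo 7, #5→Bravo 3, #6→Bravo 10, #7→Bravo 13, #8→Bravo 9. Service 70; fixed 9; total 79.
{Alpha, Bravo}: service 45 + fixed 37 = 82
{Alpha}: service 59 + fixed 28 = 87
{Alpha, Bravo, Charlie}: service 42 + fixed 58 = 100
No other subset beats 79.

Open Bravo only; minimum total cost 79.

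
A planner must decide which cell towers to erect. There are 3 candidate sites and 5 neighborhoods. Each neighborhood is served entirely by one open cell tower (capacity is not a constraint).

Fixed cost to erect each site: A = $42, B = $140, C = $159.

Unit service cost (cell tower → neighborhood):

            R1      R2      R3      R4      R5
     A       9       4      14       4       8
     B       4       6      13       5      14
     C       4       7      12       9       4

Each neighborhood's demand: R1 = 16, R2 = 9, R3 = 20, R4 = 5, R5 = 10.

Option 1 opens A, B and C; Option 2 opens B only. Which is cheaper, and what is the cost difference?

Option 2 is cheaper by 58.

Option 1: {A, B, C}: R1→B 4·16=64, R2→A 4·9=36, R3→C 12·20=240, R4→A 4·5=20, R5→C 4·10=40. Service 400; fixed 341; total 741.
Option 2: {B}: R1→B 4·16=64, R2→B 6·9=54, R3→B 13·20=260, R4→B 5·5=25, R5→B 14·10=140. Service 543; fixed 140; total 683.
Difference: |741 − 683| = 58.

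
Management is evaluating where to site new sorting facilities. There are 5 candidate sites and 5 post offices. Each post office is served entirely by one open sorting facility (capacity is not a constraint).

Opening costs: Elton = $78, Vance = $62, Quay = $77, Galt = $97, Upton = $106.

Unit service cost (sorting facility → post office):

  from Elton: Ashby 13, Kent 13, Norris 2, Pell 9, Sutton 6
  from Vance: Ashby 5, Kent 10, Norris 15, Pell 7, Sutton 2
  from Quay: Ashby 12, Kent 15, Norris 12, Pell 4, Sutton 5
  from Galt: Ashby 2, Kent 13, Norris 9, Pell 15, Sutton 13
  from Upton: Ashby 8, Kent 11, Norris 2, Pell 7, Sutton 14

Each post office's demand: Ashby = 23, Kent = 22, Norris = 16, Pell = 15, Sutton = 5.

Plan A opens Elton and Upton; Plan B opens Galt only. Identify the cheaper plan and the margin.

Plan A is cheaper by 86.

Plan A: {Elton, Upton}: Ashby→Upton 8·23=184, Kent→Upton 11·22=242, Norris→Elton 2·16=32, Pell→Upton 7·15=105, Sutton→Elton 6·5=30. Service 593; fixed 184; total 777.
Plan B: {Galt}: Ashby→Galt 2·23=46, Kent→Galt 13·22=286, Norris→Galt 9·16=144, Pell→Galt 15·15=225, Sutton→Galt 13·5=65. Service 766; fixed 97; total 863.
Difference: |777 − 863| = 86.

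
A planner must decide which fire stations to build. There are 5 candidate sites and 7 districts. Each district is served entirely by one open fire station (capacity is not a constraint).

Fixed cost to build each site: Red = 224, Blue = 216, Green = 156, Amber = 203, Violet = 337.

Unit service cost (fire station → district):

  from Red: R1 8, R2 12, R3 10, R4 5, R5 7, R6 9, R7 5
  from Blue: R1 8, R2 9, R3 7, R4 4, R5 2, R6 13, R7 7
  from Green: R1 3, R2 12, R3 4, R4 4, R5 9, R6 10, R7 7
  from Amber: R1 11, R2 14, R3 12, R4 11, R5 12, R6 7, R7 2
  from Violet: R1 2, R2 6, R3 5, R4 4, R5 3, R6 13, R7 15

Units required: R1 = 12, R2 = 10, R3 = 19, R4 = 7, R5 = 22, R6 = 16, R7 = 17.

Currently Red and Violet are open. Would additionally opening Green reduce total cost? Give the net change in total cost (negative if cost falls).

No — net change +137 (cost rises by 137).

Current service cost with {Red, Violet}: 502.
Adding Green: each district re-picks its cheapest; new service cost 483, saving 19.
Extra fixed cost: 156. Net change = 156 − 19 = 137.
(Totals: 1063 → 1200.)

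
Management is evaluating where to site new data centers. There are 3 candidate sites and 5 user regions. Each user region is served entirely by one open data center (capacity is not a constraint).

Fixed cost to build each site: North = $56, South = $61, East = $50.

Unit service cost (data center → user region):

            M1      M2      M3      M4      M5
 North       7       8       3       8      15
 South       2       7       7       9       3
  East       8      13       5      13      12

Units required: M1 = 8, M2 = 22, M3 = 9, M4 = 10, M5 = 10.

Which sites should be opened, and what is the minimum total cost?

Open South only; minimum total cost 414.

For any fixed open set, each user region goes to its cheapest open site; total = fixed + service.
{South}: M1→South 2·8=16, M2→South 7·22=154, M3→South 7·9=63, M4→South 9·10=90, M5→South 3·10=30. Service 353; fixed 61; total 414.
{North, South}: service 307 + fixed 117 = 424
{South, East}: M1→South 2·8=16, M2→South 7·22=154, M3→East 5·9=45, M4→South 9·10=90, M5→South 3·10=30. Service 335; fixed 111; total 446.
{North, South, East}: M1→South 2·8=16, M2→South 7·22=154, M3→North 3·9=27, M4→North 8·10=80, M5→South 3·10=30. Service 307; fixed 167; total 474.
No other subset beats 414.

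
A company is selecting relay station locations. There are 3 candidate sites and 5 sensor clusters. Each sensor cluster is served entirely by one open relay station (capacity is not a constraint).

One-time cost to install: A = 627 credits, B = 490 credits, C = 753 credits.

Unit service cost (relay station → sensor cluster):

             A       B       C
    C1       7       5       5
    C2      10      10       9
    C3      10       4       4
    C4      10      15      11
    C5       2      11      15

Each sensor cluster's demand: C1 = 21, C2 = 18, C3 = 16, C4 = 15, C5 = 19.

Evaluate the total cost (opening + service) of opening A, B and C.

Total cost: 2389

Each sensor cluster is assigned to its cheapest site among the open ones.
{A, B, C}: C1→B 5·21=105, C2→C 9·18=162, C3→B 4·16=64, C4→A 10·15=150, C5→A 2·19=38. Service 519; fixed 1870; total 2389.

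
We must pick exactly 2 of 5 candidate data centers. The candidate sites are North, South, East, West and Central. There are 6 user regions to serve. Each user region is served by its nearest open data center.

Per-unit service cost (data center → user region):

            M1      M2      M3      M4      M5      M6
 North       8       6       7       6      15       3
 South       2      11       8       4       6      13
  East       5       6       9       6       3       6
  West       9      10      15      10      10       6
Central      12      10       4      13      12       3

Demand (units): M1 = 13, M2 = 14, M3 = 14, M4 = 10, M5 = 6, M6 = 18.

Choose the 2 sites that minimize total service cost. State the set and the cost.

With exactly 2 open, each user region uses its cheapest among the chosen.
{East, Central}: M1→East 5·13=65, M2→East 6·14=84, M3→Central 4·14=56, M4→East 6·10=60, M5→East 3·6=18, M6→Central 3·18=54. Service cost 337.
{North, South}: service cost 338
{South, Central}: service cost 352
Among all 10 size-2 choices, {East, Central} is lowest.

Choose East and Central; total service cost 337.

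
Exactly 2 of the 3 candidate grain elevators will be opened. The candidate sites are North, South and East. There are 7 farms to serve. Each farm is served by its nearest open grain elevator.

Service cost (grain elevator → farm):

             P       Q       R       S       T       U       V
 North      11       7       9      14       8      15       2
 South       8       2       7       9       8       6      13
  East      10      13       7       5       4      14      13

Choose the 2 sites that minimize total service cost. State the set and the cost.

With exactly 2 open, each farm uses its cheapest among the chosen.
{North, South}: P→South 8, Q→South 2, R→South 7, S→South 9, T→North 8, U→South 6, V→North 2. Service cost 42.
{South, East}: service cost 45
{North, East}: service cost 49
Among all 3 size-2 choices, {North, South} is lowest.

Choose North and South; total service cost 42.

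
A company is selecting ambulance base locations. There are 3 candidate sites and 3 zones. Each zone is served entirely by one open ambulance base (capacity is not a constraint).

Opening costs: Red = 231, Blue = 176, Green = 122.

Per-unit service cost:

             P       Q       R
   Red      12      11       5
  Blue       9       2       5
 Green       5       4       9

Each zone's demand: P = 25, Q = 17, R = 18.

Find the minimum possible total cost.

Minimum total cost: 477

For any fixed open set, each zone goes to its cheapest open site; total = fixed + service.
{Green}: P→Green 5·25=125, Q→Green 4·17=68, R→Green 9·18=162. Service 355; fixed 122; total 477.
{Blue}: P→Blue 9·25=225, Q→Blue 2·17=34, R→Blue 5·18=90. Service 349; fixed 176; total 525.
{Blue, Green}: service 249 + fixed 298 = 547
{Red, Blue, Green}: P→Green 5·25=125, Q→Blue 2·17=34, R→Red 5·18=90. Service 249; fixed 529; total 778.
No other subset beats 477.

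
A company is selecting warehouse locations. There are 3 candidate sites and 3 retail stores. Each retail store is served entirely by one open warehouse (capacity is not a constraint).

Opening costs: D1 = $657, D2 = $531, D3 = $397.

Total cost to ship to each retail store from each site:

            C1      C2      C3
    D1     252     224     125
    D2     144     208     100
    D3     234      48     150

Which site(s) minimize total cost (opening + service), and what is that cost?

Open D3 only; minimum total cost 829.

For any fixed open set, each retail store goes to its cheapest open site; total = fixed + service.
{D3}: C1→D3 234, C2→D3 48, C3→D3 150. Service 432; fixed 397; total 829.
{D2}: service 452 + fixed 531 = 983
{D2, D3}: service 292 + fixed 928 = 1220
{D1, D2, D3}: service 292 + fixed 1585 = 1877
(All 7 nonempty subsets were checked; D3 only is lowest.)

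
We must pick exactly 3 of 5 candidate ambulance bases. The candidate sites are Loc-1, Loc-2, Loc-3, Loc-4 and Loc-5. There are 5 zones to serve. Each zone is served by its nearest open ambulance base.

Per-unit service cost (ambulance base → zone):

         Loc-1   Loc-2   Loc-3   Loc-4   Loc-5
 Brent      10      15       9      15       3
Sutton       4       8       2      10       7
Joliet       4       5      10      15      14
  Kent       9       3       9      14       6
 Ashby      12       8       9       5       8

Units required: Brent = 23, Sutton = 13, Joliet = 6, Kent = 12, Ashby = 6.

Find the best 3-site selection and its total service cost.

Choose Loc-2, Loc-3 and Loc-5; total service cost 209.

With exactly 3 open, each zone uses its cheapest among the chosen.
{Loc-2, Loc-3, Loc-5}: Brent→Loc-5 3·23=69, Sutton→Loc-3 2·13=26, Joliet→Loc-2 5·6=30, Kent→Loc-2 3·12=36, Ashby→Loc-2 8·6=48. Service cost 209.
{Loc-1, Loc-2, Loc-5}: service cost 229
{Loc-1, Loc-3, Loc-5}: service cost 239
Among all 10 size-3 choices, {Loc-2, Loc-3, Loc-5} is lowest.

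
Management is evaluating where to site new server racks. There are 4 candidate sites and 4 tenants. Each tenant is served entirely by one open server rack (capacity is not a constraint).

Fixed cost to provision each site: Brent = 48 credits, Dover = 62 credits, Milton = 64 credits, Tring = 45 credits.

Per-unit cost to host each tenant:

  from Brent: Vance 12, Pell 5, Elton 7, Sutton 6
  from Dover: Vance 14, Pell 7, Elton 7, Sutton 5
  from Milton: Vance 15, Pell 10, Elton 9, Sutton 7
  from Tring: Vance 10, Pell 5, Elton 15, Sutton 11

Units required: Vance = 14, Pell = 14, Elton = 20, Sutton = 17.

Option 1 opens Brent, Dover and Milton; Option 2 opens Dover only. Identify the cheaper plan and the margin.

Option 1: {Brent, Dover, Milton}: Vance→Brent 12·14=168, Pell→Brent 5·14=70, Elton→Brent 7·20=140, Sutton→Dover 5·17=85. Service 463; fixed 174; total 637.
Option 2: {Dover}: Vance→Dover 14·14=196, Pell→Dover 7·14=98, Elton→Dover 7·20=140, Sutton→Dover 5·17=85. Service 519; fixed 62; total 581.
Difference: |637 − 581| = 56.

Option 2 is cheaper by 56.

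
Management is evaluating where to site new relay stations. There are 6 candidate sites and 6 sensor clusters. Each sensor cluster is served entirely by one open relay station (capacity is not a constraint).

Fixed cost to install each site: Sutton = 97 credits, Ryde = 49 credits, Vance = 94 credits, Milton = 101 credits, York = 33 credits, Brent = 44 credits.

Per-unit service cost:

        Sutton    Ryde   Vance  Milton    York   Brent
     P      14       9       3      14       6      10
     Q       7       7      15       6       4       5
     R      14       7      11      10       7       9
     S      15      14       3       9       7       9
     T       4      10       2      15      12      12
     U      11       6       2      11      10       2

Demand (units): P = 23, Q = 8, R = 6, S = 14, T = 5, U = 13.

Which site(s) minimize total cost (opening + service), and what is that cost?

Open Vance and York; minimum total cost 348.

For any fixed open set, each sensor cluster goes to its cheapest open site; total = fixed + service.
{Vance, York}: P→Vance 3·23=69, Q→York 4·8=32, R→York 7·6=42, S→Vance 3·14=42, T→Vance 2·5=10, U→Vance 2·13=26. Service 221; fixed 127; total 348.
{Vance, Brent}: P→Vance 3·23=69, Q→Brent 5·8=40, R→Brent 9·6=54, S→Vance 3·14=42, T→Vance 2·5=10, U→Vance 2·13=26. Service 241; fixed 138; total 379.
{Ryde, Vance}: service 245 + fixed 143 = 388
{Sutton, Ryde, Vance, Milton, York, Brent}: service 221 + fixed 418 = 639
No other subset beats 348.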